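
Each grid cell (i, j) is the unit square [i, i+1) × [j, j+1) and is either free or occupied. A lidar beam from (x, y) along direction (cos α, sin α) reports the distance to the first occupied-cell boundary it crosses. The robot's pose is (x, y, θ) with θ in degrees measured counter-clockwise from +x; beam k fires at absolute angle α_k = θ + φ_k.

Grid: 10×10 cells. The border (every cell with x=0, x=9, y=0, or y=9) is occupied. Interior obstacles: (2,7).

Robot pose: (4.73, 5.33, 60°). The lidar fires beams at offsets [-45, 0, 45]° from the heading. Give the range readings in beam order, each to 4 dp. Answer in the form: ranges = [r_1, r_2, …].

ranges = [4.4206, 4.2378, 3.7995]

beam 1: φ=-45°, α=15°
  direction (0.9659, 0.2588); cell (4,5); t to first gridline: x 0.2795, y 2.5887 (then +1.0353 / +3.8637)
    (5,5) via x @ 0.2795
    (6,5) via x @ 1.3148
    (7,5) via x @ 2.3501
    (7,6) via y @ 2.5887
    (8,6) via x @ 3.3854
    (9,6) via x @ 4.4206  # hit
  → r_1 = 4.4206
beam 2: φ=0°, α=60°
  direction (0.5000, 0.8660); cell (4,5); t to first gridline: x 0.5400, y 0.7736 (then +2.0000 / +1.1547)
    (5,5) via x @ 0.5400
    (5,6) via y @ 0.7736
    (5,7) via y @ 1.9283
    (6,7) via x @ 2.5400
    (6,8) via y @ 3.0831
    (6,9) via y @ 4.2378  # hit
  → r_2 = 4.2378
beam 3: φ=45°, α=105°
  direction (-0.2588, 0.9659); cell (4,5); t to first gridline: x 2.8205, y 0.6936 (then +3.8637 / +1.0353)
    (4,6) via y @ 0.6936
    (4,7) via y @ 1.7289
    (4,8) via y @ 2.7642
    (3,8) via x @ 2.8205
    (3,9) via y @ 3.7995  # hit
  → r_3 = 3.7995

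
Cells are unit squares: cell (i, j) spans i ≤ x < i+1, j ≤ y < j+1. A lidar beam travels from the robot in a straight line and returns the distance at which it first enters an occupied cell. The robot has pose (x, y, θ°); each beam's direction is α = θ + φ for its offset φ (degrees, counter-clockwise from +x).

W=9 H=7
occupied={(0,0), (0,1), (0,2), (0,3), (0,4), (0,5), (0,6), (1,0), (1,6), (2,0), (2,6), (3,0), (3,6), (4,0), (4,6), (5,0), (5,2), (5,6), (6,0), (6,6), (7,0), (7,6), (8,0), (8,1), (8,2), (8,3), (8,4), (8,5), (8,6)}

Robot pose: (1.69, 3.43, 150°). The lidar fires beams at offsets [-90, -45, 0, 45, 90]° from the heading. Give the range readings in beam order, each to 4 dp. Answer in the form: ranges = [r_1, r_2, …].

ranges = [2.9676, 2.6607, 0.7967, 0.7143, 1.3800]

beam 1: φ=-90°, α=60°
  cosα=0.5000 sinα=0.8660 | (1,3) | tMaxX 0.6200 tMaxY 0.6582 | tΔX 2.0000 tΔY 1.1547
    t=0.6200 [x] (2,3)
    t=0.6582 [y] (2,4)
    t=1.8129 [y] (2,5)
    t=2.6200 [x] (3,5)
    t=2.9676 [y] (3,6) — stop
  → r_1 = 2.9676
beam 2: φ=-45°, α=105°
  cosα=-0.2588 sinα=0.9659 | (1,3) | tMaxX 2.6660 tMaxY 0.5901 | tΔX 3.8637 tΔY 1.0353
    t=0.5901 [y] (1,4)
    t=1.6254 [y] (1,5)
    t=2.6607 [y] (1,6) — stop
  → r_2 = 2.6607
beam 3: φ=0°, α=150°
  cosα=-0.8660 sinα=0.5000 | (1,3) | tMaxX 0.7967 tMaxY 1.1400 | tΔX 1.1547 tΔY 2.0000
    t=0.7967 [x] (0,3) — stop
  → r_3 = 0.7967
beam 4: φ=45°, α=195°
  cosα=-0.9659 sinα=-0.2588 | (1,3) | tMaxX 0.7143 tMaxY 1.6614 | tΔX 1.0353 tΔY 3.8637
    t=0.7143 [x] (0,3) — stop
  → r_4 = 0.7143
beam 5: φ=90°, α=240°
  cosα=-0.5000 sinα=-0.8660 | (1,3) | tMaxX 1.3800 tMaxY 0.4965 | tΔX 2.0000 tΔY 1.1547
    t=0.4965 [y] (1,2)
    t=1.3800 [x] (0,2) — stop
  → r_5 = 1.3800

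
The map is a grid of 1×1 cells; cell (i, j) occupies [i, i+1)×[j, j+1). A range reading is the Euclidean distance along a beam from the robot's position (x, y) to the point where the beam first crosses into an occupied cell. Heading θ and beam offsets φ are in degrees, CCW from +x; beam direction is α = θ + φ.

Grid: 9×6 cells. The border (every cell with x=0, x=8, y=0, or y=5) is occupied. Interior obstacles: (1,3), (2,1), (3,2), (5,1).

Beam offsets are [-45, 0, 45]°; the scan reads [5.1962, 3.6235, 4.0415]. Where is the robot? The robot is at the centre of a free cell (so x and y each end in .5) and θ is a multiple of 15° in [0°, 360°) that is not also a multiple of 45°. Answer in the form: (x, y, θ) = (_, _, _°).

(x, y, θ) = (5.5, 4.5, 255°)

Candidates: 24 free-cell centres × 16 headings = 384 poses. Raycast each; keep the one whose scan matches to 4 dp.
  (1.5, 2.5, 60°): beam 1 = 1.5529 ≠ 5.1962 ✗
  (6.5, 4.5, 75°): beam 1 = 1.0000 ≠ 5.1962 ✗
  (6.5, 4.5, 255°): beam 1 = 3.0000 ≠ 5.1962 ✗
  (5.5, 3.5, 75°): beam 1 = 2.8868 ≠ 5.1962 ✗
  …
  (5.5, 4.5, 255°): r_1=5.1962, r_2=3.6235, r_3=4.0415 — all match ✓
No second candidate reproduces the full scan.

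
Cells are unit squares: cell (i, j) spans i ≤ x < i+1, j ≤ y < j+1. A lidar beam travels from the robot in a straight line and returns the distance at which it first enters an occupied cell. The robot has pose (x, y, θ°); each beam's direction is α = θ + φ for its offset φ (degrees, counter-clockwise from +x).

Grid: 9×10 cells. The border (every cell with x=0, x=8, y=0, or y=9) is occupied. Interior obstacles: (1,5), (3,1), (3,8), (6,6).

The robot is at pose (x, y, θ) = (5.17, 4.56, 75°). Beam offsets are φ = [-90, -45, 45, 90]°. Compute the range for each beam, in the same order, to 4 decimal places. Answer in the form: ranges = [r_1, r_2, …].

ranges = [2.9298, 3.2678, 3.9722, 3.2818]

beam 1: φ=-90°, α=345°
  direction (0.9659, -0.2588); cell (5,4); t to first gridline: x 0.8593, y 2.1637 (then +1.0353 / +3.8637)
    (6,4) via x @ 0.8593
    (7,4) via x @ 1.8946
    (7,3) via y @ 2.1637
    (8,3) via x @ 2.9298  # hit
  → r_1 = 2.9298
beam 2: φ=-45°, α=30°
  direction (0.8660, 0.5000); cell (5,4); t to first gridline: x 0.9584, y 0.8800 (then +1.1547 / +2.0000)
    (5,5) via y @ 0.8800
    (6,5) via x @ 0.9584
    (7,5) via x @ 2.1131
    (7,6) via y @ 2.8800
    (8,6) via x @ 3.2678  # hit
  → r_2 = 3.2678
beam 3: φ=45°, α=120°
  direction (-0.5000, 0.8660); cell (5,4); t to first gridline: x 0.3400, y 0.5081 (then +2.0000 / +1.1547)
    (4,4) via x @ 0.3400
    (4,5) via y @ 0.5081
    (4,6) via y @ 1.6628
    (3,6) via x @ 2.3400
    (3,7) via y @ 2.8175
    (3,8) via y @ 3.9722  # hit
  → r_3 = 3.9722
beam 4: φ=90°, α=165°
  direction (-0.9659, 0.2588); cell (5,4); t to first gridline: x 0.1760, y 1.7000 (then +1.0353 / +3.8637)
    (4,4) via x @ 0.1760
    (3,4) via x @ 1.2113
    (3,5) via y @ 1.7000
    (2,5) via x @ 2.2465
    (1,5) via x @ 3.2818  # hit
  → r_4 = 3.2818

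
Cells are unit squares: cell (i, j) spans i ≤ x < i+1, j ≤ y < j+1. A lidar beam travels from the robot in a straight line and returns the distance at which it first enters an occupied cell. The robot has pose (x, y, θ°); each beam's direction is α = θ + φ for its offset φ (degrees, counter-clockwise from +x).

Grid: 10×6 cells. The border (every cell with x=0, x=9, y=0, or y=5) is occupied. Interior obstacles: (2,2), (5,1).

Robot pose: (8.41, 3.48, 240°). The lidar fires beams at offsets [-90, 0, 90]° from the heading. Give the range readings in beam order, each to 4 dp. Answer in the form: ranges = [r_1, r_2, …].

beam 1: φ=-90°, α=150°
  dir = (cos 150°, sin 150°) = (-0.8660, 0.5000); from cell (8,3)
  next x-line at t=0.4734, next y-line at t=1.0400; Δt_x=1.1547, Δt_y=2.0000
    x: enter (7,3) at t=0.4734
    y: enter (7,4) at t=1.0400
    x: enter (6,4) at t=1.6281
    x: enter (5,4) at t=2.7828
    y: enter (5,5) at t=3.0400 ← occupied
  → r_1 = 3.0400
beam 2: φ=0°, α=240°
  dir = (cos 240°, sin 240°) = (-0.5000, -0.8660); from cell (8,3)
  next x-line at t=0.8200, next y-line at t=0.5543; Δt_x=2.0000, Δt_y=1.1547
    y: enter (8,2) at t=0.5543
    x: enter (7,2) at t=0.8200
    y: enter (7,1) at t=1.7090
    x: enter (6,1) at t=2.8200
    y: enter (6,0) at t=2.8637 ← occupied
  → r_2 = 2.8637
beam 3: φ=90°, α=330°
  dir = (cos 330°, sin 330°) = (0.8660, -0.5000); from cell (8,3)
  next x-line at t=0.6813, next y-line at t=0.9600; Δt_x=1.1547, Δt_y=2.0000
    x: enter (9,3) at t=0.6813 ← occupied
  → r_3 = 0.6813

ranges = [3.0400, 2.8637, 0.6813]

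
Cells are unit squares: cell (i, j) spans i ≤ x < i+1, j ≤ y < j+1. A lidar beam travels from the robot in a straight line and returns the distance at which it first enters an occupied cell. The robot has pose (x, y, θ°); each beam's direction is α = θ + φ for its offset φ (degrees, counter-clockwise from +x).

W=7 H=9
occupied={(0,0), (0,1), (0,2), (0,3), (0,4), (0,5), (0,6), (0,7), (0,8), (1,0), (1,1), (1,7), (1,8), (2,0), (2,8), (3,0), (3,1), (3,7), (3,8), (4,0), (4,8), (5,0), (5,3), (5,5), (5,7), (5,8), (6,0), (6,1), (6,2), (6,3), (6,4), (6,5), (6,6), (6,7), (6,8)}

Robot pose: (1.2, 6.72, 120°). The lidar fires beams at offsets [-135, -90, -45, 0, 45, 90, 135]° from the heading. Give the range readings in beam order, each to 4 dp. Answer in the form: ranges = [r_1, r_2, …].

ranges = [3.9340, 0.5600, 0.2899, 0.3233, 0.2071, 0.2309, 0.7727]

beam 1: φ=-135°, α=345°
  d=(0.9659,-0.2588)  start (1,6)  tX=0.8282 tY=2.7819  stride 1/|dx|=1.0353 1/|dy|=3.8637
    cross x-line → (2,6), t=0.8282
    cross x-line → (3,6), t=1.8635
    cross y-line → (3,5), t=2.7819
    cross x-line → (4,5), t=2.8988
    cross x-line → (5,5), t=3.9340 (wall)
  → r_1 = 3.9340
beam 2: φ=-90°, α=30°
  d=(0.8660,0.5000)  start (1,6)  tX=0.9238 tY=0.5600  stride 1/|dx|=1.1547 1/|dy|=2.0000
    cross y-line → (1,7), t=0.5600 (wall)
  → r_2 = 0.5600
beam 3: φ=-45°, α=75°
  d=(0.2588,0.9659)  start (1,6)  tX=3.0910 tY=0.2899  stride 1/|dx|=3.8637 1/|dy|=1.0353
    cross y-line → (1,7), t=0.2899 (wall)
  → r_3 = 0.2899
beam 4: φ=0°, α=120°
  d=(-0.5000,0.8660)  start (1,6)  tX=0.4000 tY=0.3233  stride 1/|dx|=2.0000 1/|dy|=1.1547
    cross y-line → (1,7), t=0.3233 (wall)
  → r_4 = 0.3233
beam 5: φ=45°, α=165°
  d=(-0.9659,0.2588)  start (1,6)  tX=0.2071 tY=1.0818  stride 1/|dx|=1.0353 1/|dy|=3.8637
    cross x-line → (0,6), t=0.2071 (wall)
  → r_5 = 0.2071
beam 6: φ=90°, α=210°
  d=(-0.8660,-0.5000)  start (1,6)  tX=0.2309 tY=1.4400  stride 1/|dx|=1.1547 1/|dy|=2.0000
    cross x-line → (0,6), t=0.2309 (wall)
  → r_6 = 0.2309
beam 7: φ=135°, α=255°
  d=(-0.2588,-0.9659)  start (1,6)  tX=0.7727 tY=0.7454  stride 1/|dx|=3.8637 1/|dy|=1.0353
    cross y-line → (1,5), t=0.7454
    cross x-line → (0,5), t=0.7727 (wall)
  → r_7 = 0.7727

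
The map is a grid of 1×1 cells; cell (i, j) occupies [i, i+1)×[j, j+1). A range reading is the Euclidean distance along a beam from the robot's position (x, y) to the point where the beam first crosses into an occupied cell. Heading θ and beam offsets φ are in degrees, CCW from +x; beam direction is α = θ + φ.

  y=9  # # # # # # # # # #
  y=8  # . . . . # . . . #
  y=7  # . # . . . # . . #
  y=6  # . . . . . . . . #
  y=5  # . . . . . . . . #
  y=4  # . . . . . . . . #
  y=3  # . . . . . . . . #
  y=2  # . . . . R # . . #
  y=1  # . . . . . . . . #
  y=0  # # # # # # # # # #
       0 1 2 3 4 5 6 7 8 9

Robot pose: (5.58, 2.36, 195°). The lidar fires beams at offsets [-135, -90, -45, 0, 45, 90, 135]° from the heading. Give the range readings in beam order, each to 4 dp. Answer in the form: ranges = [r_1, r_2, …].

ranges = [6.8400, 6.8742, 5.2885, 4.7416, 1.5704, 1.4080, 0.4850]

beam 1: φ=-135°, α=60°
  direction (0.5000, 0.8660); cell (5,2); t to first gridline: x 0.8400, y 0.7390 (then +2.0000 / +1.1547)
    (5,3) via y @ 0.7390
    (6,3) via x @ 0.8400
    (6,4) via y @ 1.8937
    (7,4) via x @ 2.8400
    (7,5) via y @ 3.0484
    (7,6) via y @ 4.2031
    (8,6) via x @ 4.8400
    (8,7) via y @ 5.3578
    (8,8) via y @ 6.5125
    (9,8) via x @ 6.8400  # hit
  → r_1 = 6.8400
beam 2: φ=-90°, α=105°
  direction (-0.2588, 0.9659); cell (5,2); t to first gridline: x 2.2409, y 0.6626 (then +3.8637 / +1.0353)
    (5,3) via y @ 0.6626
    (5,4) via y @ 1.6979
    (4,4) via x @ 2.2409
    (4,5) via y @ 2.7331
    (4,6) via y @ 3.7684
    (4,7) via y @ 4.8037
    (4,8) via y @ 5.8390
    (3,8) via x @ 6.1047
    (3,9) via y @ 6.8742  # hit
  → r_2 = 6.8742
beam 3: φ=-45°, α=150°
  direction (-0.8660, 0.5000); cell (5,2); t to first gridline: x 0.6697, y 1.2800 (then +1.1547 / +2.0000)
    (4,2) via x @ 0.6697
    (4,3) via y @ 1.2800
    (3,3) via x @ 1.8244
    (2,3) via x @ 2.9791
    (2,4) via y @ 3.2800
    (1,4) via x @ 4.1338
    (1,5) via y @ 5.2800
    (0,5) via x @ 5.2885  # hit
  → r_3 = 5.2885
beam 4: φ=0°, α=195°
  direction (-0.9659, -0.2588); cell (5,2); t to first gridline: x 0.6005, y 1.3909 (then +1.0353 / +3.8637)
    (4,2) via x @ 0.6005
    (4,1) via y @ 1.3909
    (3,1) via x @ 1.6357
    (2,1) via x @ 2.6710
    (1,1) via x @ 3.7063
    (0,1) via x @ 4.7416  # hit
  → r_4 = 4.7416
beam 5: φ=45°, α=240°
  direction (-0.5000, -0.8660); cell (5,2); t to first gridline: x 1.1600, y 0.4157 (then +2.0000 / +1.1547)
    (5,1) via y @ 0.4157
    (4,1) via x @ 1.1600
    (4,0) via y @ 1.5704  # hit
  → r_5 = 1.5704
beam 6: φ=90°, α=285°
  direction (0.2588, -0.9659); cell (5,2); t to first gridline: x 1.6228, y 0.3727 (then +3.8637 / +1.0353)
    (5,1) via y @ 0.3727
    (5,0) via y @ 1.4080  # hit
  → r_6 = 1.4080
beam 7: φ=135°, α=330°
  direction (0.8660, -0.5000); cell (5,2); t to first gridline: x 0.4850, y 0.7200 (then +1.1547 / +2.0000)
    (6,2) via x @ 0.4850  # hit
  → r_7 = 0.4850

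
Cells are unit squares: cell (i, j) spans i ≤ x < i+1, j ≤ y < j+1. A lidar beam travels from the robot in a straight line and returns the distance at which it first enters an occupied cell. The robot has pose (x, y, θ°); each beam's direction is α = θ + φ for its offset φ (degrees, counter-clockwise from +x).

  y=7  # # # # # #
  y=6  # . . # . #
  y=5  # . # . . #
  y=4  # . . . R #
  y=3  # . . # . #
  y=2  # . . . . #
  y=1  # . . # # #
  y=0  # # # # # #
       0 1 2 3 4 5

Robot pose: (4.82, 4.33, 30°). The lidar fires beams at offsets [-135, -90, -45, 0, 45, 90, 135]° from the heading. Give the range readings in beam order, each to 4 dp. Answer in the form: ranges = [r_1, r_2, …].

ranges = [2.4122, 0.3600, 0.1863, 0.2078, 0.6955, 1.9283, 2.5887]

beam 1: φ=-135°, α=255°
  d=(-0.2588,-0.9659)  start (4,4)  tX=3.1682 tY=0.3416  stride 1/|dx|=3.8637 1/|dy|=1.0353
    cross y-line → (4,3), t=0.3416
    cross y-line → (4,2), t=1.3769
    cross y-line → (4,1), t=2.4122 (wall)
  → r_1 = 2.4122
beam 2: φ=-90°, α=300°
  d=(0.5000,-0.8660)  start (4,4)  tX=0.3600 tY=0.3811  stride 1/|dx|=2.0000 1/|dy|=1.1547
    cross x-line → (5,4), t=0.3600 (wall)
  → r_2 = 0.3600
beam 3: φ=-45°, α=345°
  d=(0.9659,-0.2588)  start (4,4)  tX=0.1863 tY=1.2750  stride 1/|dx|=1.0353 1/|dy|=3.8637
    cross x-line → (5,4), t=0.1863 (wall)
  → r_3 = 0.1863
beam 4: φ=0°, α=30°
  d=(0.8660,0.5000)  start (4,4)  tX=0.2078 tY=1.3400  stride 1/|dx|=1.1547 1/|dy|=2.0000
    cross x-line → (5,4), t=0.2078 (wall)
  → r_4 = 0.2078
beam 5: φ=45°, α=75°
  d=(0.2588,0.9659)  start (4,4)  tX=0.6955 tY=0.6936  stride 1/|dx|=3.8637 1/|dy|=1.0353
    cross y-line → (4,5), t=0.6936
    cross x-line → (5,5), t=0.6955 (wall)
  → r_5 = 0.6955
beam 6: φ=90°, α=120°
  d=(-0.5000,0.8660)  start (4,4)  tX=1.6400 tY=0.7736  stride 1/|dx|=2.0000 1/|dy|=1.1547
    cross y-line → (4,5), t=0.7736
    cross x-line → (3,5), t=1.6400
    cross y-line → (3,6), t=1.9283 (wall)
  → r_6 = 1.9283
beam 7: φ=135°, α=165°
  d=(-0.9659,0.2588)  start (4,4)  tX=0.8489 tY=2.5887  stride 1/|dx|=1.0353 1/|dy|=3.8637
    cross x-line → (3,4), t=0.8489
    cross x-line → (2,4), t=1.8842
    cross y-line → (2,5), t=2.5887 (wall)
  → r_7 = 2.5887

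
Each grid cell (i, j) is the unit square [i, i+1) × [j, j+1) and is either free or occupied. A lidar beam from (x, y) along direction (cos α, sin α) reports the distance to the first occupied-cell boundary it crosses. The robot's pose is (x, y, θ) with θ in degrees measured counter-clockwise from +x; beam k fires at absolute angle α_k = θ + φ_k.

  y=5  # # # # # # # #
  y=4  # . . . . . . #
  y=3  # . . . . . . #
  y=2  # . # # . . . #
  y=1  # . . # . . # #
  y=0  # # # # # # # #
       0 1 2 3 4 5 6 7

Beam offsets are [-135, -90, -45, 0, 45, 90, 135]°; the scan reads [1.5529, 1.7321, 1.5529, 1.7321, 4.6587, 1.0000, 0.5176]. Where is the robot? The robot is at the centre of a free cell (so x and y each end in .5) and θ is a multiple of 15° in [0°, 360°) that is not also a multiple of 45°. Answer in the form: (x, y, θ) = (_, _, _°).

(x, y, θ) = (2.5, 4.5, 300°)

The pose lattice has 20·16 = 320 candidates. Test each by forward raycasting.
  (5.5, 2.5, 195°): beam 1 = 2.8868 ≠ 1.5529 ✗
  (6.5, 3.5, 345°): beam 1 = 2.8868 ≠ 1.5529 ✗
  (2.5, 4.5, 210°): beam 1 = 0.5176 ≠ 1.5529 ✗
  …
  (2.5, 4.5, 300°): r_1=1.5529, r_2=1.7321, r_3=1.5529, r_4=1.7321, r_5=4.6587, r_6=1.0000, r_7=0.5176 — all match ✓
Unique over the lattice → pose = (2.5, 4.5, 300°).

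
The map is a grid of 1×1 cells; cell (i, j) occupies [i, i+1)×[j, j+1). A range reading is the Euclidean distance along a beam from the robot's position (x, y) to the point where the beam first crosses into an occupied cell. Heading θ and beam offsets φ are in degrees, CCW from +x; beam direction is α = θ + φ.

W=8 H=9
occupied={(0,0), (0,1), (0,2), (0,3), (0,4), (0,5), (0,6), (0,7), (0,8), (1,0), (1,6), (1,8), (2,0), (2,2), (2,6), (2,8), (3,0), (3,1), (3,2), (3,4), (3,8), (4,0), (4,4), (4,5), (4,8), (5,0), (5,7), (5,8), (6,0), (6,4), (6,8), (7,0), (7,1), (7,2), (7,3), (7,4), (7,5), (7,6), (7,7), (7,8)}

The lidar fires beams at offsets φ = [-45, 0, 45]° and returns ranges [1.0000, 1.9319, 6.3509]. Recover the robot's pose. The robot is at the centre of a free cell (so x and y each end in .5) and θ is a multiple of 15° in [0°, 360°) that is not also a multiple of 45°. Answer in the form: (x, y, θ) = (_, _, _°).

(x, y, θ) = (1.5, 4.5, 285°)

The pose lattice has 32·16 = 512 candidates. Test each by forward raycasting.
  (5.5, 6.5, 165°): beam 1 = 0.5774 ≠ 1.0000 ✗
  (3.5, 3.5, 60°): beam 1 = 2.5882 ≠ 1.0000 ✗
  (2.5, 3.5, 75°): beam 2 = 4.6587 ≠ 1.9319 ✗
  (5.5, 2.5, 75°): beam 1 = 1.7321 ≠ 1.0000 ✗
  …
  (1.5, 4.5, 285°): r_1=1.0000, r_2=1.9319, r_3=6.3509 — all match ✓
No second candidate reproduces the full scan.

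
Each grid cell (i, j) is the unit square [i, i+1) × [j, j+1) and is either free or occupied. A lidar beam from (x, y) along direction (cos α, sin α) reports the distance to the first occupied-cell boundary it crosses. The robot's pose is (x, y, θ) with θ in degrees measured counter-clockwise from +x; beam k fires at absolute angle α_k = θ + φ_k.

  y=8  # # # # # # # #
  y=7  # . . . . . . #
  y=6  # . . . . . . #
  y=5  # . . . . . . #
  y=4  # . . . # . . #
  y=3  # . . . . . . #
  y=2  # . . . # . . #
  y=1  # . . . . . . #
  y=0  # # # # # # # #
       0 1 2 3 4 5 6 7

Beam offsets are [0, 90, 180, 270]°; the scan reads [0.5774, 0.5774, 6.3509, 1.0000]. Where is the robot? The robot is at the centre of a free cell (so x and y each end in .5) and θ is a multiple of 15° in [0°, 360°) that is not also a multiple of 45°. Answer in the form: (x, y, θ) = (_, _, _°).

The pose lattice has 40·16 = 640 candidates. Test each by forward raycasting.
  (3.5, 5.5, 165°): beam 1 = 2.5882 ≠ 0.5774 ✗
  (4.5, 6.5, 165°): beam 1 = 3.6235 ≠ 0.5774 ✗
  (3.5, 4.5, 60°): beam 1 = 4.0415 ≠ 0.5774 ✗
  (4.5, 6.5, 210°): beam 1 = 4.0415 ≠ 0.5774 ✗
  …
  (6.5, 7.5, 30°): r_1=0.5774, r_2=0.5774, r_3=6.3509, r_4=1.0000 — all match ✓
Unique over the lattice → pose = (6.5, 7.5, 30°).

(x, y, θ) = (6.5, 7.5, 30°)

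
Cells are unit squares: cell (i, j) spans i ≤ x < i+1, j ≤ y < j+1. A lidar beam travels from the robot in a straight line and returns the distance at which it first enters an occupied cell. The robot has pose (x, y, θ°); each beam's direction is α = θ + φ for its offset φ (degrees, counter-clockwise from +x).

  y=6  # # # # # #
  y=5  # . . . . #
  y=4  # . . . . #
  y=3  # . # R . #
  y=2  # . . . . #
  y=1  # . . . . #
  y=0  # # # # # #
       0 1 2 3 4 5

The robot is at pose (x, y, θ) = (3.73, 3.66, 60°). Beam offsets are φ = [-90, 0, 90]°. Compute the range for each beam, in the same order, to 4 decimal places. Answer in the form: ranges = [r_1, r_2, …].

beam 1: φ=-90°, α=330°
  cosα=0.8660 sinα=-0.5000 | (3,3) | tMaxX 0.3118 tMaxY 1.3200 | tΔX 1.1547 tΔY 2.0000
    t=0.3118 [x] (4,3)
    t=1.3200 [y] (4,2)
    t=1.4665 [x] (5,2) — stop
  → r_1 = 1.4665
beam 2: φ=0°, α=60°
  cosα=0.5000 sinα=0.8660 | (3,3) | tMaxX 0.5400 tMaxY 0.3926 | tΔX 2.0000 tΔY 1.1547
    t=0.3926 [y] (3,4)
    t=0.5400 [x] (4,4)
    t=1.5473 [y] (4,5)
    t=2.5400 [x] (5,5) — stop
  → r_2 = 2.5400
beam 3: φ=90°, α=150°
  cosα=-0.8660 sinα=0.5000 | (3,3) | tMaxX 0.8429 tMaxY 0.6800 | tΔX 1.1547 tΔY 2.0000
    t=0.6800 [y] (3,4)
    t=0.8429 [x] (2,4)
    t=1.9976 [x] (1,4)
    t=2.6800 [y] (1,5)
    t=3.1523 [x] (0,5) — stop
  → r_3 = 3.1523

ranges = [1.4665, 2.5400, 3.1523]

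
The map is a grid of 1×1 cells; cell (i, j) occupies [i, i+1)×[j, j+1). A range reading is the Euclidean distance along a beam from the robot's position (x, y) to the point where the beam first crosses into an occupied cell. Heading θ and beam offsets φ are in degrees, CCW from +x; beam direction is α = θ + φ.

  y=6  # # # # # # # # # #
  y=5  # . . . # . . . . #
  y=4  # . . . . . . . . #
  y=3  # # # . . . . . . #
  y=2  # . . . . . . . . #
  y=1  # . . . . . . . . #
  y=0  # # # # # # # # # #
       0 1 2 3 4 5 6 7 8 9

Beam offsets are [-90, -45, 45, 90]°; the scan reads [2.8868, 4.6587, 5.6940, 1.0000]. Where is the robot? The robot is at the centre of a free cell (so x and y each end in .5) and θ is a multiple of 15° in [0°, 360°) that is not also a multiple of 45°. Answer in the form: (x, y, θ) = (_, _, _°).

The pose lattice has 37·16 = 592 candidates. Test each by forward raycasting.
  (8.5, 1.5, 165°): beam 1 = 1.9319 ≠ 2.8868 ✗
  (4.5, 1.5, 165°): beam 1 = 4.6587 ≠ 2.8868 ✗
  (8.5, 3.5, 150°): beam 1 = 1.0000 ≠ 2.8868 ✗
  …
  (6.5, 1.5, 120°): r_1=2.8868, r_2=4.6587, r_3=5.6940, r_4=1.0000 — all match ✓
No second candidate reproduces the full scan.

(x, y, θ) = (6.5, 1.5, 120°)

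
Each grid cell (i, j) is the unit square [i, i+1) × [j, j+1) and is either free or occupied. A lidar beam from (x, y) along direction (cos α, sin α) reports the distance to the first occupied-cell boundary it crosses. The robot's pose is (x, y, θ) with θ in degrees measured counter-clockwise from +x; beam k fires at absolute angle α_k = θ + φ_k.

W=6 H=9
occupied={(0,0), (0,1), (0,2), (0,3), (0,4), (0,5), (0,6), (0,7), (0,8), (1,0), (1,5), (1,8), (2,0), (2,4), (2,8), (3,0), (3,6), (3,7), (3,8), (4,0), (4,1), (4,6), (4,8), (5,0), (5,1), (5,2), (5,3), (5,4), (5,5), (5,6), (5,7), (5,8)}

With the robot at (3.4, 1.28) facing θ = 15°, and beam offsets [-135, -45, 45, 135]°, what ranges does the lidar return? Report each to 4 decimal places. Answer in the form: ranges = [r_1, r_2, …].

beam 1: φ=-135°, α=240°
  direction (-0.5000, -0.8660); cell (3,1); t to first gridline: x 0.8000, y 0.3233 (then +2.0000 / +1.1547)
    (3,0) via y @ 0.3233  # hit
  → r_1 = 0.3233
beam 2: φ=-45°, α=330°
  direction (0.8660, -0.5000); cell (3,1); t to first gridline: x 0.6928, y 0.5600 (then +1.1547 / +2.0000)
    (3,0) via y @ 0.5600  # hit
  → r_2 = 0.5600
beam 3: φ=45°, α=60°
  direction (0.5000, 0.8660); cell (3,1); t to first gridline: x 1.2000, y 0.8314 (then +2.0000 / +1.1547)
    (3,2) via y @ 0.8314
    (4,2) via x @ 1.2000
    (4,3) via y @ 1.9861
    (4,4) via y @ 3.1408
    (5,4) via x @ 3.2000  # hit
  → r_3 = 3.2000
beam 4: φ=135°, α=150°
  direction (-0.8660, 0.5000); cell (3,1); t to first gridline: x 0.4619, y 1.4400 (then +1.1547 / +2.0000)
    (2,1) via x @ 0.4619
    (2,2) via y @ 1.4400
    (1,2) via x @ 1.6166
    (0,2) via x @ 2.7713  # hit
  → r_4 = 2.7713

ranges = [0.3233, 0.5600, 3.2000, 2.7713]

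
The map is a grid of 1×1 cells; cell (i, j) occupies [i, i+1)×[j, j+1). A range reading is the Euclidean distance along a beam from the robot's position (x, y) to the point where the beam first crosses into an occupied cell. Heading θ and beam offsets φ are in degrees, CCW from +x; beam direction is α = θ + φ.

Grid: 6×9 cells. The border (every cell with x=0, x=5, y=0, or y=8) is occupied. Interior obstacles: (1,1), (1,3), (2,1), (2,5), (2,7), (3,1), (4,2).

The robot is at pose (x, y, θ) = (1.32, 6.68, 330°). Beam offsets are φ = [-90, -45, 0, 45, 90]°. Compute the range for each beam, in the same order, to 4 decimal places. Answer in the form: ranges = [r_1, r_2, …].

ranges = [0.6400, 4.8451, 1.3600, 1.2364, 1.3600]

beam 1: φ=-90°, α=240°
  direction (-0.5000, -0.8660); cell (1,6); t to first gridline: x 0.6400, y 0.7852 (then +2.0000 / +1.1547)
    (0,6) via x @ 0.6400  # hit
  → r_1 = 0.6400
beam 2: φ=-45°, α=285°
  direction (0.2588, -0.9659); cell (1,6); t to first gridline: x 2.6273, y 0.7040 (then +3.8637 / +1.0353)
    (1,5) via y @ 0.7040
    (1,4) via y @ 1.7393
    (2,4) via x @ 2.6273
    (2,3) via y @ 2.7745
    (2,2) via y @ 3.8098
    (2,1) via y @ 4.8451  # hit
  → r_2 = 4.8451
beam 3: φ=0°, α=330°
  direction (0.8660, -0.5000); cell (1,6); t to first gridline: x 0.7852, y 1.3600 (then +1.1547 / +2.0000)
    (2,6) via x @ 0.7852
    (2,5) via y @ 1.3600  # hit
  → r_3 = 1.3600
beam 4: φ=45°, α=15°
  direction (0.9659, 0.2588); cell (1,6); t to first gridline: x 0.7040, y 1.2364 (then +1.0353 / +3.8637)
    (2,6) via x @ 0.7040
    (2,7) via y @ 1.2364  # hit
  → r_4 = 1.2364
beam 5: φ=90°, α=60°
  direction (0.5000, 0.8660); cell (1,6); t to first gridline: x 1.3600, y 0.3695 (then +2.0000 / +1.1547)
    (1,7) via y @ 0.3695
    (2,7) via x @ 1.3600  # hit
  → r_5 = 1.3600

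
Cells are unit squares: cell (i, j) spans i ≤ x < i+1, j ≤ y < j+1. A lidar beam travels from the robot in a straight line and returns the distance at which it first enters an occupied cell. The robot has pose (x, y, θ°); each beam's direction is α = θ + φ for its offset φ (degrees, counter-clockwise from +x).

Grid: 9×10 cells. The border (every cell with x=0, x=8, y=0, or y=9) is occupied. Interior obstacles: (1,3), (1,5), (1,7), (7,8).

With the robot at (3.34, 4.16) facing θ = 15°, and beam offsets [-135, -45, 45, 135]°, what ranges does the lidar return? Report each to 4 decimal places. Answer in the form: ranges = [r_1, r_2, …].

ranges = [3.6489, 5.3809, 5.5888, 1.6800]

beam 1: φ=-135°, α=240°
  cosα=-0.5000 sinα=-0.8660 | (3,4) | tMaxX 0.6800 tMaxY 0.1848 | tΔX 2.0000 tΔY 1.1547
    t=0.1848 [y] (3,3)
    t=0.6800 [x] (2,3)
    t=1.3395 [y] (2,2)
    t=2.4942 [y] (2,1)
    t=2.6800 [x] (1,1)
    t=3.6489 [y] (1,0) — stop
  → r_1 = 3.6489
beam 2: φ=-45°, α=330°
  cosα=0.8660 sinα=-0.5000 | (3,4) | tMaxX 0.7621 tMaxY 0.3200 | tΔX 1.1547 tΔY 2.0000
    t=0.3200 [y] (3,3)
    t=0.7621 [x] (4,3)
    t=1.9168 [x] (5,3)
    t=2.3200 [y] (5,2)
    t=3.0715 [x] (6,2)
    t=4.2262 [x] (7,2)
    t=4.3200 [y] (7,1)
    t=5.3809 [x] (8,1) — stop
  → r_2 = 5.3809
beam 3: φ=45°, α=60°
  cosα=0.5000 sinα=0.8660 | (3,4) | tMaxX 1.3200 tMaxY 0.9699 | tΔX 2.0000 tΔY 1.1547
    t=0.9699 [y] (3,5)
    t=1.3200 [x] (4,5)
    t=2.1246 [y] (4,6)
    t=3.2793 [y] (4,7)
    t=3.3200 [x] (5,7)
    t=4.4341 [y] (5,8)
    t=5.3200 [x] (6,8)
    t=5.5888 [y] (6,9) — stop
  → r_3 = 5.5888
beam 4: φ=135°, α=150°
  cosα=-0.8660 sinα=0.5000 | (3,4) | tMaxX 0.3926 tMaxY 1.6800 | tΔX 1.1547 tΔY 2.0000
    t=0.3926 [x] (2,4)
    t=1.5473 [x] (1,4)
    t=1.6800 [y] (1,5) — stop
  → r_4 = 1.6800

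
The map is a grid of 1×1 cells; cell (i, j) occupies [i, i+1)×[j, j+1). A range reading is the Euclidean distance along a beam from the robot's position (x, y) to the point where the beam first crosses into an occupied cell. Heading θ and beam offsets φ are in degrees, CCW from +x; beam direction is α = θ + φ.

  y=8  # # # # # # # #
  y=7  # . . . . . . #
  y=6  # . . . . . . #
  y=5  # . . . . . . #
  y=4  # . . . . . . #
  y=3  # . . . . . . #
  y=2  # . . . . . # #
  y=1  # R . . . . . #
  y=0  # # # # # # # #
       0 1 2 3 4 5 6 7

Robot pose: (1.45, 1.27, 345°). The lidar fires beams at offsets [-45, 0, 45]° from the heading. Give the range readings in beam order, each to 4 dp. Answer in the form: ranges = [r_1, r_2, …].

ranges = [0.3118, 1.0432, 6.4086]

beam 1: φ=-45°, α=300°
  cosα=0.5000 sinα=-0.8660 | (1,1) | tMaxX 1.1000 tMaxY 0.3118 | tΔX 2.0000 tΔY 1.1547
    t=0.3118 [y] (1,0) — stop
  → r_1 = 0.3118
beam 2: φ=0°, α=345°
  cosα=0.9659 sinα=-0.2588 | (1,1) | tMaxX 0.5694 tMaxY 1.0432 | tΔX 1.0353 tΔY 3.8637
    t=0.5694 [x] (2,1)
    t=1.0432 [y] (2,0) — stop
  → r_2 = 1.0432
beam 3: φ=45°, α=30°
  cosα=0.8660 sinα=0.5000 | (1,1) | tMaxX 0.6351 tMaxY 1.4600 | tΔX 1.1547 tΔY 2.0000
    t=0.6351 [x] (2,1)
    t=1.4600 [y] (2,2)
    t=1.7898 [x] (3,2)
    t=2.9445 [x] (4,2)
    t=3.4600 [y] (4,3)
    t=4.0992 [x] (5,3)
    t=5.2539 [x] (6,3)
    t=5.4600 [y] (6,4)
    t=6.4086 [x] (7,4) — stop
  → r_3 = 6.4086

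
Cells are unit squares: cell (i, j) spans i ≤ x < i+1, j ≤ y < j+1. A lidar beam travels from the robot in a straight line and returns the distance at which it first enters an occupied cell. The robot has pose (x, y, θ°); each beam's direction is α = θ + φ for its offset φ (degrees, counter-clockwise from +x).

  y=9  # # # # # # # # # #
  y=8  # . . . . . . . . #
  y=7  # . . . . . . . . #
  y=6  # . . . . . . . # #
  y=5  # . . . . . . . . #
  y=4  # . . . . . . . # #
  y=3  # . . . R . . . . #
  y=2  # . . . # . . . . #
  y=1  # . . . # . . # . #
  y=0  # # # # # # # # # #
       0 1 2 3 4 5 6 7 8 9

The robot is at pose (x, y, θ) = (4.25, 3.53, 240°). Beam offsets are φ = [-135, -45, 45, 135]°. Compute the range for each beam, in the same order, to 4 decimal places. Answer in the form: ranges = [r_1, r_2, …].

ranges = [5.6630, 3.3646, 0.5487, 3.8823]

beam 1: φ=-135°, α=105°
  dir = (cos 105°, sin 105°) = (-0.2588, 0.9659); from cell (4,3)
  next x-line at t=0.9659, next y-line at t=0.4866; Δt_x=3.8637, Δt_y=1.0353
    y: enter (4,4) at t=0.4866
    x: enter (3,4) at t=0.9659
    y: enter (3,5) at t=1.5219
    y: enter (3,6) at t=2.5571
    y: enter (3,7) at t=3.5924
    y: enter (3,8) at t=4.6277
    x: enter (2,8) at t=4.8296
    y: enter (2,9) at t=5.6630 ← occupied
  → r_1 = 5.6630
beam 2: φ=-45°, α=195°
  dir = (cos 195°, sin 195°) = (-0.9659, -0.2588); from cell (4,3)
  next x-line at t=0.2588, next y-line at t=2.0478; Δt_x=1.0353, Δt_y=3.8637
    x: enter (3,3) at t=0.2588
    x: enter (2,3) at t=1.2941
    y: enter (2,2) at t=2.0478
    x: enter (1,2) at t=2.3294
    x: enter (0,2) at t=3.3646 ← occupied
  → r_2 = 3.3646
beam 3: φ=45°, α=285°
  dir = (cos 285°, sin 285°) = (0.2588, -0.9659); from cell (4,3)
  next x-line at t=2.8978, next y-line at t=0.5487; Δt_x=3.8637, Δt_y=1.0353
    y: enter (4,2) at t=0.5487 ← occupied
  → r_3 = 0.5487
beam 4: φ=135°, α=15°
  dir = (cos 15°, sin 15°) = (0.9659, 0.2588); from cell (4,3)
  next x-line at t=0.7765, next y-line at t=1.8159; Δt_x=1.0353, Δt_y=3.8637
    x: enter (5,3) at t=0.7765
    x: enter (6,3) at t=1.8117
    y: enter (6,4) at t=1.8159
    x: enter (7,4) at t=2.8470
    x: enter (8,4) at t=3.8823 ← occupied
  → r_4 = 3.8823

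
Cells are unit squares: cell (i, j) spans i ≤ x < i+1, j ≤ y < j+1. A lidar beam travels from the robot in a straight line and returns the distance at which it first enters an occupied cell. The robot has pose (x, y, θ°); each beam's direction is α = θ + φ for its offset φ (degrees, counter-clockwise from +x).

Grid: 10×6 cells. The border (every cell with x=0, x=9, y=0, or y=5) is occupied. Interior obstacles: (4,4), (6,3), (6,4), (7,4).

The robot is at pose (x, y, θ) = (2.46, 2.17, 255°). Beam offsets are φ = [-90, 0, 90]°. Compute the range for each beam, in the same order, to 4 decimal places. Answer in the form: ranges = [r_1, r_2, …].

ranges = [1.5115, 1.2113, 4.5205]

beam 1: φ=-90°, α=165°
  d=(-0.9659,0.2588)  start (2,2)  tX=0.4762 tY=3.2069  stride 1/|dx|=1.0353 1/|dy|=3.8637
    cross x-line → (1,2), t=0.4762
    cross x-line → (0,2), t=1.5115 (wall)
  → r_1 = 1.5115
beam 2: φ=0°, α=255°
  d=(-0.2588,-0.9659)  start (2,2)  tX=1.7773 tY=0.1760  stride 1/|dx|=3.8637 1/|dy|=1.0353
    cross y-line → (2,1), t=0.1760
    cross y-line → (2,0), t=1.2113 (wall)
  → r_2 = 1.2113
beam 3: φ=90°, α=345°
  d=(0.9659,-0.2588)  start (2,2)  tX=0.5590 tY=0.6568  stride 1/|dx|=1.0353 1/|dy|=3.8637
    cross x-line → (3,2), t=0.5590
    cross y-line → (3,1), t=0.6568
    cross x-line → (4,1), t=1.5943
    cross x-line → (5,1), t=2.6296
    cross x-line → (6,1), t=3.6649
    cross y-line → (6,0), t=4.5205 (wall)
  → r_3 = 4.5205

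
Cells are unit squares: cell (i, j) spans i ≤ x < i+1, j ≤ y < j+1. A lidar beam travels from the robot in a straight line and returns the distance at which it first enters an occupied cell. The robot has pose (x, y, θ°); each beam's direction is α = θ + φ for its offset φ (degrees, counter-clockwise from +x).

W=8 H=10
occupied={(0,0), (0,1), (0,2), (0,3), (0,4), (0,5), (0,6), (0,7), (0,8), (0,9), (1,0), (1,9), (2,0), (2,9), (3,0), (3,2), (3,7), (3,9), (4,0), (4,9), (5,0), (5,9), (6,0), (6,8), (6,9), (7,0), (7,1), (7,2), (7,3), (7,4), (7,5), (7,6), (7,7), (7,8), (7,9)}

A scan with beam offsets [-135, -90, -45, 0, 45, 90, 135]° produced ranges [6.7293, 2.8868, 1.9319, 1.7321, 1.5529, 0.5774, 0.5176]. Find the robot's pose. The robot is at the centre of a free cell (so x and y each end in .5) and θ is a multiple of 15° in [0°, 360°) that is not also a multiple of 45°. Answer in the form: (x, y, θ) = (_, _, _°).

The pose lattice has 45·16 = 720 candidates. Test each by forward raycasting.
  (6.5, 6.5, 300°): beam 1 = 2.5882 ≠ 6.7293 ✗
  (6.5, 6.5, 165°): beam 1 = 0.5774 ≠ 6.7293 ✗
  (4.5, 3.5, 195°): beam 1 = 5.0000 ≠ 6.7293 ✗
  (3.5, 5.5, 240°): beam 1 = 1.5529 ≠ 6.7293 ✗
  (5.5, 2.5, 75°): beam 1 = 1.7321 ≠ 6.7293 ✗
  …
  (4.5, 7.5, 60°): r_1=6.7293, r_2=2.8868, r_3=1.9319, r_4=1.7321, r_5=1.5529, r_6=0.5774, r_7=0.5176 — all match ✓
Unique over the lattice → pose = (4.5, 7.5, 60°).

(x, y, θ) = (4.5, 7.5, 60°)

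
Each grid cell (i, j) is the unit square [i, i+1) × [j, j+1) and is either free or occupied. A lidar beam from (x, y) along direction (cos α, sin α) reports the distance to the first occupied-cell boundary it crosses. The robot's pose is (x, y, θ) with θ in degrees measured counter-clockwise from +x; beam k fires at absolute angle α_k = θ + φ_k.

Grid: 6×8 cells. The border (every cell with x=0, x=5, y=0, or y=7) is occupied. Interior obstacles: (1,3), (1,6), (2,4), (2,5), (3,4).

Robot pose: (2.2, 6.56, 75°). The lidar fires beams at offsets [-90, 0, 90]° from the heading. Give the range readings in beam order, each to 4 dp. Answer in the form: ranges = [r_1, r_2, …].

ranges = [2.8988, 0.4555, 0.2071]

beam 1: φ=-90°, α=345°
  d=(0.9659,-0.2588)  start (2,6)  tX=0.8282 tY=2.1637  stride 1/|dx|=1.0353 1/|dy|=3.8637
    cross x-line → (3,6), t=0.8282
    cross x-line → (4,6), t=1.8635
    cross y-line → (4,5), t=2.1637
    cross x-line → (5,5), t=2.8988 (wall)
  → r_1 = 2.8988
beam 2: φ=0°, α=75°
  d=(0.2588,0.9659)  start (2,6)  tX=3.0910 tY=0.4555  stride 1/|dx|=3.8637 1/|dy|=1.0353
    cross y-line → (2,7), t=0.4555 (wall)
  → r_2 = 0.4555
beam 3: φ=90°, α=165°
  d=(-0.9659,0.2588)  start (2,6)  tX=0.2071 tY=1.7000  stride 1/|dx|=1.0353 1/|dy|=3.8637
    cross x-line → (1,6), t=0.2071 (wall)
  → r_3 = 0.2071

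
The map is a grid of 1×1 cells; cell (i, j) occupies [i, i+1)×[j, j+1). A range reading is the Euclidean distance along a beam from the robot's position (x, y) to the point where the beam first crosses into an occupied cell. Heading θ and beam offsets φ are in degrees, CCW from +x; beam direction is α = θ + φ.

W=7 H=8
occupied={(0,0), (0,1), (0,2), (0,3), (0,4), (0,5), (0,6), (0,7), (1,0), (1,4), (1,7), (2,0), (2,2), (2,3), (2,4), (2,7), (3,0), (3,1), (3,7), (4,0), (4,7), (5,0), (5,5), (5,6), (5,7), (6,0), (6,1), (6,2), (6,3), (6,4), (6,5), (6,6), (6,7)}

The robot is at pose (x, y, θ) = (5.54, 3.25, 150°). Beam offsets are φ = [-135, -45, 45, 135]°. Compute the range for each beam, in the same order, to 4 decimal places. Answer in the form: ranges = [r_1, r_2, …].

ranges = [0.4762, 1.8117, 2.6296, 1.7773]

beam 1: φ=-135°, α=15°
  direction (0.9659, 0.2588); cell (5,3); t to first gridline: x 0.4762, y 2.8978 (then +1.0353 / +3.8637)
    (6,3) via x @ 0.4762  # hit
  → r_1 = 0.4762
beam 2: φ=-45°, α=105°
  direction (-0.2588, 0.9659); cell (5,3); t to first gridline: x 2.0864, y 0.7765 (then +3.8637 / +1.0353)
    (5,4) via y @ 0.7765
    (5,5) via y @ 1.8117  # hit
  → r_2 = 1.8117
beam 3: φ=45°, α=195°
  direction (-0.9659, -0.2588); cell (5,3); t to first gridline: x 0.5590, y 0.9659 (then +1.0353 / +3.8637)
    (4,3) via x @ 0.5590
    (4,2) via y @ 0.9659
    (3,2) via x @ 1.5943
    (2,2) via x @ 2.6296  # hit
  → r_3 = 2.6296
beam 4: φ=135°, α=285°
  direction (0.2588, -0.9659); cell (5,3); t to first gridline: x 1.7773, y 0.2588 (then +3.8637 / +1.0353)
    (5,2) via y @ 0.2588
    (5,1) via y @ 1.2941
    (6,1) via x @ 1.7773  # hit
  → r_4 = 1.7773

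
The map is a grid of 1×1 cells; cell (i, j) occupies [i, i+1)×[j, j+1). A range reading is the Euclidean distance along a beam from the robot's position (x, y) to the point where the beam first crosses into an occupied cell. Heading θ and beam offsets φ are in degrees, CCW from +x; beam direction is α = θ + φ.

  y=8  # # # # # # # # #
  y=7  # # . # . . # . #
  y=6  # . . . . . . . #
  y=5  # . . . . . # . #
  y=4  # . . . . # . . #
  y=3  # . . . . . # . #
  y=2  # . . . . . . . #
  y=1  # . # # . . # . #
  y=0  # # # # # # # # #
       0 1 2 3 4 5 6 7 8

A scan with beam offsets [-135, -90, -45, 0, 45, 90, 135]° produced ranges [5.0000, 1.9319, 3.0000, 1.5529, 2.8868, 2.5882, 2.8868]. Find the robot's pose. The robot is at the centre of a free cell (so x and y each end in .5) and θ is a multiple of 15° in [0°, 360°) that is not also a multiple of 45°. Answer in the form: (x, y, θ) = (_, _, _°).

(x, y, θ) = (3.5, 5.5, 75°)

Enumerate (i+0.5, j+0.5, θ) over the 40 free cells and 16 admissible headings. For each, cast all 7 beams and compare to the given ranges.
  (3.5, 6.5, 15°): beam 2 = 5.6940 ≠ 1.9319 ✗
  (1.5, 6.5, 15°): beam 1 = 1.0000 ≠ 5.0000 ✗
  (7.5, 3.5, 345°): beam 1 = 0.5774 ≠ 5.0000 ✗
  (2.5, 3.5, 120°): beam 1 = 5.6940 ≠ 5.0000 ✗
  …
  (3.5, 5.5, 75°): r_1=5.0000, r_2=1.9319, r_3=3.0000, r_4=1.5529, r_5=2.8868, r_6=2.5882, r_7=2.8868 — all match ✓
No second candidate reproduces the full scan.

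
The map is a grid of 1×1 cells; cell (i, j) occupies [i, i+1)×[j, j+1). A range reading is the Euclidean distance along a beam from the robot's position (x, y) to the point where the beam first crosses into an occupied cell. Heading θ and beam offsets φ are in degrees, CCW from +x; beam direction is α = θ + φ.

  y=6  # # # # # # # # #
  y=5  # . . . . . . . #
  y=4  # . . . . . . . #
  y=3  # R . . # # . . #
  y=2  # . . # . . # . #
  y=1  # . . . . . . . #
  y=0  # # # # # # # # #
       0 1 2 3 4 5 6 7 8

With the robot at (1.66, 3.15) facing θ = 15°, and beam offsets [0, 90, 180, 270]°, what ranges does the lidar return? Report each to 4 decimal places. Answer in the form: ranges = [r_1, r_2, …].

beam 1: φ=0°, α=15°
  cosα=0.9659 sinα=0.2588 | (1,3) | tMaxX 0.3520 tMaxY 3.2841 | tΔX 1.0353 tΔY 3.8637
    t=0.3520 [x] (2,3)
    t=1.3873 [x] (3,3)
    t=2.4225 [x] (4,3) — stop
  → r_1 = 2.4225
beam 2: φ=90°, α=105°
  cosα=-0.2588 sinα=0.9659 | (1,3) | tMaxX 2.5500 tMaxY 0.8800 | tΔX 3.8637 tΔY 1.0353
    t=0.8800 [y] (1,4)
    t=1.9153 [y] (1,5)
    t=2.5500 [x] (0,5) — stop
  → r_2 = 2.5500
beam 3: φ=180°, α=195°
  cosα=-0.9659 sinα=-0.2588 | (1,3) | tMaxX 0.6833 tMaxY 0.5796 | tΔX 1.0353 tΔY 3.8637
    t=0.5796 [y] (1,2)
    t=0.6833 [x] (0,2) — stop
  → r_3 = 0.6833
beam 4: φ=270°, α=285°
  cosα=0.2588 sinα=-0.9659 | (1,3) | tMaxX 1.3137 tMaxY 0.1553 | tΔX 3.8637 tΔY 1.0353
    t=0.1553 [y] (1,2)
    t=1.1906 [y] (1,1)
    t=1.3137 [x] (2,1)
    t=2.2258 [y] (2,0) — stop
  → r_4 = 2.2258

ranges = [2.4225, 2.5500, 0.6833, 2.2258]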